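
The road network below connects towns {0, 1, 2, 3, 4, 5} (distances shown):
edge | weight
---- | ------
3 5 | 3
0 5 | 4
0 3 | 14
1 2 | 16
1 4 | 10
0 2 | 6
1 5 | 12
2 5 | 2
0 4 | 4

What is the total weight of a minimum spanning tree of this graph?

23

Grow the tree from 0 using Prim:
Step 1: cheapest edge leaving the tree is 0 4 (4); add 4.
Step 2: cheapest edge leaving the tree is 0 5 (4); add 5.
Step 3: cheapest edge leaving the tree is 2 5 (2); add 2.
Step 4: cheapest edge leaving the tree is 3 5 (3); add 3.
Step 5: cheapest edge leaving the tree is 1 4 (10); add 1.
MST edges: 0 4, 0 5, 2 5, 3 5, 1 4; total weight 4+4+2+3+10 = 23.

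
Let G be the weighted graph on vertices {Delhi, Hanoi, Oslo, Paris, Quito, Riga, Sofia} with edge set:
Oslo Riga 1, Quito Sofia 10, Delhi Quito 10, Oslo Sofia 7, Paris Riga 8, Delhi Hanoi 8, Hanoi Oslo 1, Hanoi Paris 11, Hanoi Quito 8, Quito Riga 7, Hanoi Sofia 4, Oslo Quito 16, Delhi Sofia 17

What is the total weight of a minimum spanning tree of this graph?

Prim's algorithm from Riga:
Step 1: frontier [Oslo Riga 1, Quito Riga 7, Paris Riga 8] → take Oslo Riga (1); add Oslo.
Step 2: frontier [Hanoi Oslo 1, Oslo Sofia 7, Oslo Quito 16, Quito Riga 7, Paris Riga 8] → take Hanoi Oslo (1); add Hanoi.
Step 3: frontier [Hanoi Sofia 4, Delhi Hanoi 8, Hanoi Quito 8, Hanoi Paris 11, Oslo Sofia 7, Oslo Quito 16, Quito Riga 7, Paris Riga 8] → take Hanoi Sofia (4); add Sofia.
Step 4: frontier [Delhi Hanoi 8, Hanoi Quito 8, Hanoi Paris 11, Oslo Quito 16, Quito Riga 7, Paris Riga 8, Quito Sofia 10, Delhi Sofia 17] → take Quito Riga (7); add Quito.
Step 5: frontier [Delhi Hanoi 8, Hanoi Paris 11, Delhi Quito 10, Paris Riga 8, Delhi Sofia 17] → take Delhi Hanoi (8); add Delhi.
Step 6: frontier [Hanoi Paris 11, Paris Riga 8] → take Paris Riga (8); add Paris.
MST edges: Oslo Riga, Hanoi Oslo, Hanoi Sofia, Quito Riga, Delhi Hanoi, Paris Riga; total weight 1+1+4+7+8+8 = 29.

29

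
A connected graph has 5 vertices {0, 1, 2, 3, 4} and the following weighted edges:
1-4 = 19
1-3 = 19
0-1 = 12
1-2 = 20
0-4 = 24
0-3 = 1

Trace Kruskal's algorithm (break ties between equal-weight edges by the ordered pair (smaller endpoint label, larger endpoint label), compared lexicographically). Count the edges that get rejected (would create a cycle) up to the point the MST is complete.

1

Sort edges by weight, then run Kruskal:
0-3 (1): add. Components now {0,3} {1} {2} {4}
0-1 (12): add. Components now {0,1,3} {2} {4}
1-3 (19): skip — 1 and 3 already connected.
1-4 (19): add. Components now {0,1,3,4} {2}
1-2 (20): add. Components now {0,1,2,3,4}
Edges rejected before the tree was complete: 1.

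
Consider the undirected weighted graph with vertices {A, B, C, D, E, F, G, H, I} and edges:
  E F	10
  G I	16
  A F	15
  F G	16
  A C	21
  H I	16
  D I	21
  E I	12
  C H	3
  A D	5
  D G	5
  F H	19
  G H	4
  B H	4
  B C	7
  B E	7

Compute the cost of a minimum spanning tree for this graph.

50

Prim, starting at D.
Step 1: cheapest edge leaving the tree is A D (5); add A.
Step 2: cheapest edge leaving the tree is D G (5); add G.
Step 3: cheapest edge leaving the tree is G H (4); add H.
Step 4: cheapest edge leaving the tree is C H (3); add C.
Step 5: cheapest edge leaving the tree is B H (4); add B.
Step 6: cheapest edge leaving the tree is B E (7); add E.
Step 7: cheapest edge leaving the tree is E F (10); add F.
Step 8: cheapest edge leaving the tree is E I (12); add I.
MST edges: A D, D G, G H, C H, B H, B E, E F, E I; total weight 5+5+4+3+4+7+10+12 = 50.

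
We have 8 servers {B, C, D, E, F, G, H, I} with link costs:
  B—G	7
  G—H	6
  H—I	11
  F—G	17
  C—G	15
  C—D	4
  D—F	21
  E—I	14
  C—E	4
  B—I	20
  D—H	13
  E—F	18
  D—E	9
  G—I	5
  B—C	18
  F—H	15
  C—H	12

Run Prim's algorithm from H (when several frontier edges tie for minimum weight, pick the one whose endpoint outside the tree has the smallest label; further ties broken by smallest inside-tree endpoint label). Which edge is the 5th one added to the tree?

Grow the tree from H using Prim:
Step 1: cheapest edge leaving the tree is G—H (6); add G.
Step 2: cheapest edge leaving the tree is G—I (5); add I.
Step 3: cheapest edge leaving the tree is B—G (7); add B.
Step 4: cheapest edge leaving the tree is C—H (12); add C.
Step 5: cheapest edge leaving the tree is C—D (4); add D.
Step 6: cheapest edge leaving the tree is C—E (4); add E.
Step 7: cheapest edge leaving the tree is F—H (15); add F.
The 5th edge added is C—D.

C-D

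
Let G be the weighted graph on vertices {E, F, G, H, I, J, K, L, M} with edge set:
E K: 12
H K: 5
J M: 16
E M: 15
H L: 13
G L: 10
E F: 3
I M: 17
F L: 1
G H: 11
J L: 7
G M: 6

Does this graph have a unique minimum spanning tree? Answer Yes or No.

Kruskal: consider edges lightest-first.
F L (1): add — endpoints in different components.
E F (3): add — endpoints in different components.
H K (5): add — endpoints in different components.
G M (6): add — endpoints in different components.
J L (7): add — endpoints in different components.
G L (10): add — endpoints in different components.
G H (11): add — endpoints in different components.
E K (12): skip — E and K already connected.
H L (13): skip — H and L already connected.
E M (15): skip — E and M already connected.
J M (16): skip — J and M already connected.
I M (17): add — endpoints in different components.
Every non-tree edge has weight strictly greater than the heaviest edge on the tree path between its endpoints, so the MST is unique.

Yes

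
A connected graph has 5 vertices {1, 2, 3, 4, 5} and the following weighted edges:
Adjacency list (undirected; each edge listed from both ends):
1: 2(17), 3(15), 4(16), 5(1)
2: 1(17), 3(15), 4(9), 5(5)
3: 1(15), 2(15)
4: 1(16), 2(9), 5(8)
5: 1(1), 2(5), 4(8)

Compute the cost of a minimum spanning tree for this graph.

Kruskal: consider edges lightest-first.
1–5 (1): add — endpoints in different components.
2–5 (5): add — endpoints in different components.
4–5 (8): add — endpoints in different components.
2–4 (9): skip — 2 and 4 already connected.
1–3 (15): add — endpoints in different components.
MST edges: 1–5, 2–5, 4–5, 1–3; total weight 1+5+8+15 = 29.

29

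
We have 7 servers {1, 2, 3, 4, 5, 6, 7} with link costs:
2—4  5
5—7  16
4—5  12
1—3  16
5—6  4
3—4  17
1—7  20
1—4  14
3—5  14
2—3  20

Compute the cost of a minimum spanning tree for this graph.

Kruskal's algorithm — process edges by increasing weight (ties by edge label):
5—6 (4): add — endpoints in different components.
2—4 (5): add — endpoints in different components.
4—5 (12): add — endpoints in different components.
1—4 (14): add — endpoints in different components.
3—5 (14): add — endpoints in different components.
1—3 (16): skip — 1 and 3 already connected.
5—7 (16): add — endpoints in different components.
MST edges: 5—6, 2—4, 4—5, 1—4, 3—5, 5—7; total weight 4+5+12+14+14+16 = 65.

65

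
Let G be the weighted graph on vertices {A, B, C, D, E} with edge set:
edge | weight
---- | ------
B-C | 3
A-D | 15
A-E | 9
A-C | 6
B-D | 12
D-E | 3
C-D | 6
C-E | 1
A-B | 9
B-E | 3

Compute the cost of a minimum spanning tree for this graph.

Prim, starting at C.
Step 1: frontier [C-E 1, B-C 3, A-C 6, C-D 6] → take C-E (1); add E.
Step 2: frontier [B-C 3, A-C 6, C-D 6, B-E 3, D-E 3, A-E 9] → take B-C (3); add B.
Step 3: frontier [A-B 9, B-D 12, A-C 6, C-D 6, D-E 3, A-E 9] → take D-E (3); add D.
Step 4: frontier [A-B 9, A-C 6, A-D 15, A-E 9] → take A-C (6); add A.
MST edges: C-E, B-C, D-E, A-C; total weight 1+3+3+6 = 13.

13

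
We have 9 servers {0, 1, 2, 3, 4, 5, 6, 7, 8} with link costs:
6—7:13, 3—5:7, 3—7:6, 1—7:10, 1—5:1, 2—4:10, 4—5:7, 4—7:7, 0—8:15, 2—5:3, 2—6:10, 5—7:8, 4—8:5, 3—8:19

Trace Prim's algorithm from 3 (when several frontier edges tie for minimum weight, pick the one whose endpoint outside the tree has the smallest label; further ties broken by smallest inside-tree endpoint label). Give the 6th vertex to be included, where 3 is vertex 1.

Prim's algorithm from 3:
Step 1: cheapest edge leaving the tree is 3—7 (6); add 7.
Step 2: cheapest edge leaving the tree is 4—7 (7); add 4.
Step 3: cheapest edge leaving the tree is 4—8 (5); add 8.
Step 4: cheapest edge leaving the tree is 3—5 (7); add 5.
Step 5: cheapest edge leaving the tree is 1—5 (1); add 1.
Step 6: cheapest edge leaving the tree is 2—5 (3); add 2.
Step 7: cheapest edge leaving the tree is 2—6 (10); add 6.
Step 8: cheapest edge leaving the tree is 0—8 (15); add 0.
Vertex order: 3, 7, 4, 8, 5, 1, 2, 6, 0. The 6th vertex is 1.

1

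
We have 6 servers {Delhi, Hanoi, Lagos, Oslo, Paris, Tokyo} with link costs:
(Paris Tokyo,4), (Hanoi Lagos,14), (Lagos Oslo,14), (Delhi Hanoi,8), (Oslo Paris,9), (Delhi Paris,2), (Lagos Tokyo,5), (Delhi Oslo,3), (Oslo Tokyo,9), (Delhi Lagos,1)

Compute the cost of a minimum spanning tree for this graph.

18

Grow the tree from Delhi using Prim:
Step 1: cheapest edge leaving the tree is Delhi Lagos (1); add Lagos.
Step 2: cheapest edge leaving the tree is Delhi Paris (2); add Paris.
Step 3: cheapest edge leaving the tree is Delhi Oslo (3); add Oslo.
Step 4: cheapest edge leaving the tree is Paris Tokyo (4); add Tokyo.
Step 5: cheapest edge leaving the tree is Delhi Hanoi (8); add Hanoi.
MST edges: Delhi Lagos, Delhi Paris, Delhi Oslo, Paris Tokyo, Delhi Hanoi; total weight 1+2+3+4+8 = 18.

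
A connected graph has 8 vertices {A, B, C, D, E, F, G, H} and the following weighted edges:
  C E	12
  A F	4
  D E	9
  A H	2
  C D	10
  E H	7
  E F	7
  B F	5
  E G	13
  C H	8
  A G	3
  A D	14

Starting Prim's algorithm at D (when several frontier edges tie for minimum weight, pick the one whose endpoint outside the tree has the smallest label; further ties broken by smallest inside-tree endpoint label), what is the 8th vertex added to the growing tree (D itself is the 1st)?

Prim's algorithm from D:
Step 1: frontier [D E 9, C D 10, A D 14] → take D E (9); add E.
Step 2: frontier [C D 10, A D 14, E F 7, E H 7, C E 12, E G 13] → take E F (7); add F.
Step 3: frontier [C D 10, A D 14, E H 7, C E 12, E G 13, A F 4, B F 5] → take A F (4); add A.
Step 4: frontier [A H 2, A G 3, C D 10, E H 7, C E 12, E G 13, B F 5] → take A H (2); add H.
Step 5: frontier [A G 3, C D 10, C E 12, E G 13, B F 5, C H 8] → take A G (3); add G.
Step 6: frontier [C D 10, C E 12, B F 5, C H 8] → take B F (5); add B.
Step 7: frontier [C D 10, C E 12, C H 8] → take C H (8); add C.
Vertex order: D, E, F, A, H, G, B, C. The 8th vertex is C.

C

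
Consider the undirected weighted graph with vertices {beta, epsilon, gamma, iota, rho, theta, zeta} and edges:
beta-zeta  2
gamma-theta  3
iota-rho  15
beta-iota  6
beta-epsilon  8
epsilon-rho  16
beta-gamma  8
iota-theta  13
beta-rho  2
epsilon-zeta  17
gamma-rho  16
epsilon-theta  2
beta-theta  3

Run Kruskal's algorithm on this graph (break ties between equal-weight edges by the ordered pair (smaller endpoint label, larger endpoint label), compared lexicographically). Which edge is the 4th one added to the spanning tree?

beta-theta

Kruskal: consider edges lightest-first.
beta-rho (2): add. Components now {gamma} {epsilon} {zeta} {beta,rho} {theta} {iota}
beta-zeta (2): add. Components now {gamma} {epsilon} {beta,rho,zeta} {theta} {iota}
epsilon-theta (2): add. Components now {gamma} {epsilon,theta} {beta,rho,zeta} {iota}
beta-theta (3): add. Components now {gamma} {beta,epsilon,rho,theta,zeta} {iota}
gamma-theta (3): add. Components now {beta,epsilon,gamma,rho,theta,zeta} {iota}
beta-iota (6): add. Components now {beta,epsilon,gamma,iota,rho,theta,zeta}
The 4th edge added is beta-theta.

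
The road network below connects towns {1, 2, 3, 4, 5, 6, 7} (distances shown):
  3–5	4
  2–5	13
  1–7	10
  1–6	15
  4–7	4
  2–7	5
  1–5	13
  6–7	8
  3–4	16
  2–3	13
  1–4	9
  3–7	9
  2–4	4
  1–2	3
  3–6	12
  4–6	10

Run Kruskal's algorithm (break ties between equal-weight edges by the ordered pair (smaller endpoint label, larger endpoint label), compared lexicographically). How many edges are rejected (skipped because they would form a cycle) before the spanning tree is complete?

2

Kruskal: consider edges lightest-first.
1–2 (3): add — endpoints in different components.
2–4 (4): add — endpoints in different components.
3–5 (4): add — endpoints in different components.
4–7 (4): add — endpoints in different components.
2–7 (5): skip — 2 and 7 already connected.
6–7 (8): add — endpoints in different components.
1–4 (9): skip — 1 and 4 already connected.
3–7 (9): add — endpoints in different components.
Edges rejected before the tree was complete: 2.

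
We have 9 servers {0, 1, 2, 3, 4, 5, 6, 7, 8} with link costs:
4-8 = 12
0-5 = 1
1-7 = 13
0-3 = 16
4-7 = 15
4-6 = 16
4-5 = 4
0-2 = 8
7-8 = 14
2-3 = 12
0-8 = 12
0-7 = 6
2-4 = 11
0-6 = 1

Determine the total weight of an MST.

Prim's algorithm from 6:
Step 1: cheapest edge leaving the tree is 0-6 (1); add 0.
Step 2: cheapest edge leaving the tree is 0-5 (1); add 5.
Step 3: cheapest edge leaving the tree is 4-5 (4); add 4.
Step 4: cheapest edge leaving the tree is 0-7 (6); add 7.
Step 5: cheapest edge leaving the tree is 0-2 (8); add 2.
Step 6: cheapest edge leaving the tree is 2-3 (12); add 3.
Step 7: cheapest edge leaving the tree is 0-8 (12); add 8.
Step 8: cheapest edge leaving the tree is 1-7 (13); add 1.
MST edges: 0-6, 0-5, 4-5, 0-7, 0-2, 2-3, 0-8, 1-7; total weight 1+1+4+6+8+12+12+13 = 57.

57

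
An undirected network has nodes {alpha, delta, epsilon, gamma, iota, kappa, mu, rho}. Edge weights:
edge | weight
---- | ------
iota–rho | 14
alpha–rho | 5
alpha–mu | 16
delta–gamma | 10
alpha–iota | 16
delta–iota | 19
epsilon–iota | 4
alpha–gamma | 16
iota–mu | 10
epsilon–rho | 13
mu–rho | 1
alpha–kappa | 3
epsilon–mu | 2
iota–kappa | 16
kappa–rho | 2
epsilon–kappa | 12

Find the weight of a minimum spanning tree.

Prim, starting at mu.
Step 1: cheapest edge leaving the tree is mu–rho (1); add rho.
Step 2: cheapest edge leaving the tree is epsilon–mu (2); add epsilon.
Step 3: cheapest edge leaving the tree is kappa–rho (2); add kappa.
Step 4: cheapest edge leaving the tree is alpha–kappa (3); add alpha.
Step 5: cheapest edge leaving the tree is epsilon–iota (4); add iota.
Step 6: cheapest edge leaving the tree is alpha–gamma (16); add gamma.
Step 7: cheapest edge leaving the tree is delta–gamma (10); add delta.
MST edges: mu–rho, epsilon–mu, kappa–rho, alpha–kappa, epsilon–iota, alpha–gamma, delta–gamma; total weight 1+2+2+3+4+16+10 = 38.

38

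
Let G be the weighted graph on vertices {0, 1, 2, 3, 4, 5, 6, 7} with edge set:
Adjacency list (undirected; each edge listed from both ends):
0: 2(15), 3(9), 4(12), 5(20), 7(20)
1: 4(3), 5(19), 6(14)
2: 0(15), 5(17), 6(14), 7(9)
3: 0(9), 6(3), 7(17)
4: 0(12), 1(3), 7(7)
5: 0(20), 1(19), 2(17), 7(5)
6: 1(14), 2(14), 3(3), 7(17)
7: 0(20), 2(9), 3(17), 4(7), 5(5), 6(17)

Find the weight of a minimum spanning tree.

48

Prim, starting at 3.
Step 1: cheapest edge leaving the tree is 3—6 (3); add 6.
Step 2: cheapest edge leaving the tree is 0—3 (9); add 0.
Step 3: cheapest edge leaving the tree is 0—4 (12); add 4.
Step 4: cheapest edge leaving the tree is 1—4 (3); add 1.
Step 5: cheapest edge leaving the tree is 4—7 (7); add 7.
Step 6: cheapest edge leaving the tree is 5—7 (5); add 5.
Step 7: cheapest edge leaving the tree is 2—7 (9); add 2.
MST edges: 3—6, 0—3, 0—4, 1—4, 4—7, 5—7, 2—7; total weight 3+9+12+3+7+5+9 = 48.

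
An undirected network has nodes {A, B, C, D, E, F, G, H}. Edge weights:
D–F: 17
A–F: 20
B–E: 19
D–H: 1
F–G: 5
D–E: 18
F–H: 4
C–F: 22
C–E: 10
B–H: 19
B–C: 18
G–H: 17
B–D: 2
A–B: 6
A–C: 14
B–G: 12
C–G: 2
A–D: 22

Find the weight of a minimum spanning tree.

Kruskal's algorithm — process edges by increasing weight (ties by edge label):
D–H (1): add — endpoints in different components.
B–D (2): add — endpoints in different components.
C–G (2): add — endpoints in different components.
F–H (4): add — endpoints in different components.
F–G (5): add — endpoints in different components.
A–B (6): add — endpoints in different components.
C–E (10): add — endpoints in different components.
MST edges: D–H, B–D, C–G, F–H, F–G, A–B, C–E; total weight 1+2+2+4+5+6+10 = 30.

30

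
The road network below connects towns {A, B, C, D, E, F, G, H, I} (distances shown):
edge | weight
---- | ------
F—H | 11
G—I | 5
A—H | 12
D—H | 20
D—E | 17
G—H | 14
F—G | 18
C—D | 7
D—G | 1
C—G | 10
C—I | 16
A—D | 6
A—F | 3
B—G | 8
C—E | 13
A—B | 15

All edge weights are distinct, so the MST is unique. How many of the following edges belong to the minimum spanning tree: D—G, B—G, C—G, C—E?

3

Kruskal: consider edges lightest-first.
D—G (1): add — endpoints in different components.
A—F (3): add — endpoints in different components.
G—I (5): add — endpoints in different components.
A—D (6): add — endpoints in different components.
C—D (7): add — endpoints in different components.
B—G (8): add — endpoints in different components.
C—G (10): skip — C and G already connected.
F—H (11): add — endpoints in different components.
A—H (12): skip — A and H already connected.
C—E (13): add — endpoints in different components.
MST edge set: {D—G, A—F, G—I, A—D, C—D, B—G, F—H, C—E}.
Of the listed edges, {D—G, B—G, C—E} are in the MST → 3.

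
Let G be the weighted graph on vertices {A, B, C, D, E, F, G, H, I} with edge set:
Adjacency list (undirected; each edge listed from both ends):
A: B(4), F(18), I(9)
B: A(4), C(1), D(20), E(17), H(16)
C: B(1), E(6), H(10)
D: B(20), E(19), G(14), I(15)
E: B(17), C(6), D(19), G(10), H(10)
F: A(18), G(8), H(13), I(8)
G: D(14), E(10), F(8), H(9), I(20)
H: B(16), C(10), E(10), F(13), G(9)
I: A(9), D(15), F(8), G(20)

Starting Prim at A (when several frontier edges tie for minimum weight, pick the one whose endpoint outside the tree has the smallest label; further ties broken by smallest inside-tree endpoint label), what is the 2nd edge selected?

B-C

Prim's algorithm from A:
Step 1: cheapest edge leaving the tree is A—B (4); add B.
Step 2: cheapest edge leaving the tree is B—C (1); add C.
Step 3: cheapest edge leaving the tree is C—E (6); add E.
Step 4: cheapest edge leaving the tree is A—I (9); add I.
Step 5: cheapest edge leaving the tree is F—I (8); add F.
Step 6: cheapest edge leaving the tree is F—G (8); add G.
Step 7: cheapest edge leaving the tree is G—H (9); add H.
Step 8: cheapest edge leaving the tree is D—G (14); add D.
The 2nd edge added is B—C.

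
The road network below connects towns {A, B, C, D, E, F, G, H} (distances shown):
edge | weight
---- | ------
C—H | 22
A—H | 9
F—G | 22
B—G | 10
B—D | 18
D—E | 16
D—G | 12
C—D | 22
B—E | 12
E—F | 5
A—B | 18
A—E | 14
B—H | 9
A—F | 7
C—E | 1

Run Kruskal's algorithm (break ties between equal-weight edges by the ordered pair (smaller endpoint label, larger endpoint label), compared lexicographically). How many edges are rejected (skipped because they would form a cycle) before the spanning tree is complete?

Kruskal: consider edges lightest-first.
C—E (1): add — endpoints in different components.
E—F (5): add — endpoints in different components.
A—F (7): add — endpoints in different components.
A—H (9): add — endpoints in different components.
B—H (9): add — endpoints in different components.
B—G (10): add — endpoints in different components.
B—E (12): skip — B and E already connected.
D—G (12): add — endpoints in different components.
Edges rejected before the tree was complete: 1.

1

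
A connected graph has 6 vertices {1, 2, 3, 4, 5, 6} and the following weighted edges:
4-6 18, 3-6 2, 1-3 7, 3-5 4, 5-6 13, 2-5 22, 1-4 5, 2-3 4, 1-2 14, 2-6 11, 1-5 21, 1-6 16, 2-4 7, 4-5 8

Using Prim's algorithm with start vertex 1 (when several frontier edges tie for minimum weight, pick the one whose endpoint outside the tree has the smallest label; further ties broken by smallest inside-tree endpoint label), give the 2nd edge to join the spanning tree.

2-4

Prim's algorithm from 1:
Step 1: cheapest edge leaving the tree is 1-4 (5); add 4.
Step 2: cheapest edge leaving the tree is 2-4 (7); add 2.
Step 3: cheapest edge leaving the tree is 2-3 (4); add 3.
Step 4: cheapest edge leaving the tree is 3-6 (2); add 6.
Step 5: cheapest edge leaving the tree is 3-5 (4); add 5.
The 2nd edge added is 2-4.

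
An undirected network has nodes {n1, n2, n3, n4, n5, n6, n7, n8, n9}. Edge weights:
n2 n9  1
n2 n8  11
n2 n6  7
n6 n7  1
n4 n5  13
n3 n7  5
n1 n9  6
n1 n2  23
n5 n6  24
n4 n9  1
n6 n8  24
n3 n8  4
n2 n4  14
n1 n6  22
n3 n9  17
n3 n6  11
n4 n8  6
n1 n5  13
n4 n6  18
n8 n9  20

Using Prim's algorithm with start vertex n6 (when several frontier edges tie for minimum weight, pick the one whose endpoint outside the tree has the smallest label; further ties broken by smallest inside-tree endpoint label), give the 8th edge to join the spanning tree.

n1-n5

Prim's algorithm from n6:
Step 1: cheapest edge leaving the tree is n6 n7 (1); add n7.
Step 2: cheapest edge leaving the tree is n3 n7 (5); add n3.
Step 3: cheapest edge leaving the tree is n3 n8 (4); add n8.
Step 4: cheapest edge leaving the tree is n4 n8 (6); add n4.
Step 5: cheapest edge leaving the tree is n4 n9 (1); add n9.
Step 6: cheapest edge leaving the tree is n2 n9 (1); add n2.
Step 7: cheapest edge leaving the tree is n1 n9 (6); add n1.
Step 8: cheapest edge leaving the tree is n1 n5 (13); add n5.
The 8th edge added is n1 n5.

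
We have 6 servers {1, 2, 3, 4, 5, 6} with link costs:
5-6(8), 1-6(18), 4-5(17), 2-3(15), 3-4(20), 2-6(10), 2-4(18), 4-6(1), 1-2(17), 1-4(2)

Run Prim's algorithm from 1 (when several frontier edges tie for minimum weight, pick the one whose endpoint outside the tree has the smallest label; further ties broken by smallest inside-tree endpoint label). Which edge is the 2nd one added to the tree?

4-6

Prim's algorithm from 1:
Step 1: frontier [1-4 2, 1-2 17, 1-6 18] → take 1-4 (2); add 4.
Step 2: frontier [1-2 17, 1-6 18, 4-6 1, 4-5 17, 2-4 18, 3-4 20] → take 4-6 (1); add 6.
Step 3: frontier [1-2 17, 4-5 17, 2-4 18, 3-4 20, 5-6 8, 2-6 10] → take 5-6 (8); add 5.
Step 4: frontier [1-2 17, 2-4 18, 3-4 20, 2-6 10] → take 2-6 (10); add 2.
Step 5: frontier [2-3 15, 3-4 20] → take 2-3 (15); add 3.
The 2nd edge added is 4-6.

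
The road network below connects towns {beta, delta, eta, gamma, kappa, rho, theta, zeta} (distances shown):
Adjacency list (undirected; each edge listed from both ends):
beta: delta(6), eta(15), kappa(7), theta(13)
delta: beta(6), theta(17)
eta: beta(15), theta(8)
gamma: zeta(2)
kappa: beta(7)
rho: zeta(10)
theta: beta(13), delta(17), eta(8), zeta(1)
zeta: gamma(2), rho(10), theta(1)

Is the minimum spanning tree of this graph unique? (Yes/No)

Yes

Kruskal's algorithm — process edges by increasing weight (ties by edge label):
theta—zeta (1): add — endpoints in different components.
gamma—zeta (2): add — endpoints in different components.
beta—delta (6): add — endpoints in different components.
beta—kappa (7): add — endpoints in different components.
eta—theta (8): add — endpoints in different components.
rho—zeta (10): add — endpoints in different components.
beta—theta (13): add — endpoints in different components.
Every non-tree edge has weight strictly greater than the heaviest edge on the tree path between its endpoints, so the MST is unique.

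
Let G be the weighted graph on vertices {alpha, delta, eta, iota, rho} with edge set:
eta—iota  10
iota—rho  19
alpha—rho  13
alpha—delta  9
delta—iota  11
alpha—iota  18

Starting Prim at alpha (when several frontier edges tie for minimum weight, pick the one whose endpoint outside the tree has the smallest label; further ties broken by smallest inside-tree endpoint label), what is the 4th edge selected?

alpha-rho

Prim, starting at alpha.
Step 1: cheapest edge leaving the tree is alpha—delta (9); add delta.
Step 2: cheapest edge leaving the tree is delta—iota (11); add iota.
Step 3: cheapest edge leaving the tree is eta—iota (10); add eta.
Step 4: cheapest edge leaving the tree is alpha—rho (13); add rho.
The 4th edge added is alpha—rho.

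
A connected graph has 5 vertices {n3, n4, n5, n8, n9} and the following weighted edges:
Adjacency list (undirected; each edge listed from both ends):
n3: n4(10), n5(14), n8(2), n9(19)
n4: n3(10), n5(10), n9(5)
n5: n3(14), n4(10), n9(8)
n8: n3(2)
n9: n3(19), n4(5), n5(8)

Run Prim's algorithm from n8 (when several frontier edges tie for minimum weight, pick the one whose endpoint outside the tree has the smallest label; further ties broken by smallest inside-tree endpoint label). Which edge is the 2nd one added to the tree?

Prim's algorithm from n8:
Step 1: cheapest edge leaving the tree is n3 n8 (2); add n3.
Step 2: cheapest edge leaving the tree is n3 n4 (10); add n4.
Step 3: cheapest edge leaving the tree is n4 n9 (5); add n9.
Step 4: cheapest edge leaving the tree is n5 n9 (8); add n5.
The 2nd edge added is n3 n4.

n3-n4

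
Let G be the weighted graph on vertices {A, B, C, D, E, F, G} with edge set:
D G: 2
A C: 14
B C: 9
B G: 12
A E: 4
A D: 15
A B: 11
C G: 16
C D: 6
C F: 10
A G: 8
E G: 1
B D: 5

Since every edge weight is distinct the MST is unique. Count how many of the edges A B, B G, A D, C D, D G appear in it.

Kruskal's algorithm — process edges by increasing weight (ties by edge label):
E G (1): add — endpoints in different components.
D G (2): add — endpoints in different components.
A E (4): add — endpoints in different components.
B D (5): add — endpoints in different components.
C D (6): add — endpoints in different components.
A G (8): skip — A and G already connected.
B C (9): skip — B and C already connected.
C F (10): add — endpoints in different components.
MST edge set: {E G, D G, A E, B D, C D, C F}.
Of the listed edges, {C D, D G} are in the MST → 2.

2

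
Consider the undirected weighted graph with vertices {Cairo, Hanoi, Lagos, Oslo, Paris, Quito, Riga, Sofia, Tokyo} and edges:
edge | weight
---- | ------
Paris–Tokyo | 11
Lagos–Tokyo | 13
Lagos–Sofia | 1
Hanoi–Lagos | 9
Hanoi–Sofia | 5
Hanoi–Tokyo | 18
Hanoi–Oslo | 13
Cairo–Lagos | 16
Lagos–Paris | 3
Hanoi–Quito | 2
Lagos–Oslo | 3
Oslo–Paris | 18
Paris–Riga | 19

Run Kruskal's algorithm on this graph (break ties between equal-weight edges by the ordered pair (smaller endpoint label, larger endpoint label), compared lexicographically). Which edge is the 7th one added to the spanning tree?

Cairo-Lagos

Kruskal's algorithm — process edges by increasing weight (ties by edge label):
Lagos–Sofia (1): add — endpoints in different components.
Hanoi–Quito (2): add — endpoints in different components.
Lagos–Oslo (3): add — endpoints in different components.
Lagos–Paris (3): add — endpoints in different components.
Hanoi–Sofia (5): add — endpoints in different components.
Hanoi–Lagos (9): skip — Hanoi and Lagos already connected.
Paris–Tokyo (11): add — endpoints in different components.
Hanoi–Oslo (13): skip — Hanoi and Oslo already connected.
Lagos–Tokyo (13): skip — Tokyo and Lagos already connected.
Cairo–Lagos (16): add — endpoints in different components.
Hanoi–Tokyo (18): skip — Hanoi and Tokyo already connected.
Oslo–Paris (18): skip — Paris and Oslo already connected.
Paris–Riga (19): add — endpoints in different components.
The 7th edge added is Cairo–Lagos.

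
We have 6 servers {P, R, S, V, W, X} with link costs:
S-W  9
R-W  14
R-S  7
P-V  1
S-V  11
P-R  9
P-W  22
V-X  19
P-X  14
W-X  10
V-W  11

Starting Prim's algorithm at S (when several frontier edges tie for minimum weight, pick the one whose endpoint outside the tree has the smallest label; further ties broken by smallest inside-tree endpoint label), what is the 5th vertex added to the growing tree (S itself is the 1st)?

Grow the tree from S using Prim:
Step 1: frontier [R-S 7, S-W 9, S-V 11] → take R-S (7); add R.
Step 2: frontier [P-R 9, R-W 14, S-W 9, S-V 11] → take P-R (9); add P.
Step 3: frontier [P-V 1, P-X 14, P-W 22, R-W 14, S-W 9, S-V 11] → take P-V (1); add V.
Step 4: frontier [P-X 14, P-W 22, R-W 14, S-W 9, V-W 11, V-X 19] → take S-W (9); add W.
Step 5: frontier [P-X 14, V-X 19, W-X 10] → take W-X (10); add X.
Vertex order: S, R, P, V, W, X. The 5th vertex is W.

W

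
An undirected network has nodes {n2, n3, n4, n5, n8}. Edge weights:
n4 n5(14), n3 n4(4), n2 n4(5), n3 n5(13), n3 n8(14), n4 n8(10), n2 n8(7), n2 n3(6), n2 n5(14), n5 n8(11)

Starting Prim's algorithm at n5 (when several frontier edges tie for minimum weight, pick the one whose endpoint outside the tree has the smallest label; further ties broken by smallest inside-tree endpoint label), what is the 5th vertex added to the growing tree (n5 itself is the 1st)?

Prim, starting at n5.
Step 1: frontier [n5 n8 11, n3 n5 13, n2 n5 14, n4 n5 14] → take n5 n8 (11); add n8.
Step 2: frontier [n3 n5 13, n2 n5 14, n4 n5 14, n2 n8 7, n4 n8 10, n3 n8 14] → take n2 n8 (7); add n2.
Step 3: frontier [n2 n4 5, n2 n3 6, n3 n5 13, n4 n5 14, n4 n8 10, n3 n8 14] → take n2 n4 (5); add n4.
Step 4: frontier [n2 n3 6, n3 n4 4, n3 n5 13, n3 n8 14] → take n3 n4 (4); add n3.
Vertex order: n5, n8, n2, n4, n3. The 5th vertex is n3.

n3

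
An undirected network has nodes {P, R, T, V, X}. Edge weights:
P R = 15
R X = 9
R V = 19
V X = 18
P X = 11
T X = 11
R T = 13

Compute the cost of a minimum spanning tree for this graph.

Grow the tree from V using Prim:
Step 1: cheapest edge leaving the tree is V X (18); add X.
Step 2: cheapest edge leaving the tree is R X (9); add R.
Step 3: cheapest edge leaving the tree is P X (11); add P.
Step 4: cheapest edge leaving the tree is T X (11); add T.
MST edges: V X, R X, P X, T X; total weight 18+9+11+11 = 49.

49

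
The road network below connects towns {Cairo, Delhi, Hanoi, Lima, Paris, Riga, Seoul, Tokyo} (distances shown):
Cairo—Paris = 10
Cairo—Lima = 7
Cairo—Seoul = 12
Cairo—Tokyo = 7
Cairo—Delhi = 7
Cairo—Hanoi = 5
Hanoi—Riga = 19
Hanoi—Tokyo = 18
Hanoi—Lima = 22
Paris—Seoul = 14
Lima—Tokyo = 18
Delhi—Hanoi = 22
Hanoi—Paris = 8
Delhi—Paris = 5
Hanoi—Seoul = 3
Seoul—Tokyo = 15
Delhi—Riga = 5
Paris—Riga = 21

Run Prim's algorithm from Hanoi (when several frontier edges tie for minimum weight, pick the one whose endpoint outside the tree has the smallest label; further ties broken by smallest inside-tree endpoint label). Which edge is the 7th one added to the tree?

Prim's algorithm from Hanoi:
Step 1: cheapest edge leaving the tree is Hanoi—Seoul (3); add Seoul.
Step 2: cheapest edge leaving the tree is Cairo—Hanoi (5); add Cairo.
Step 3: cheapest edge leaving the tree is Cairo—Delhi (7); add Delhi.
Step 4: cheapest edge leaving the tree is Delhi—Paris (5); add Paris.
Step 5: cheapest edge leaving the tree is Delhi—Riga (5); add Riga.
Step 6: cheapest edge leaving the tree is Cairo—Lima (7); add Lima.
Step 7: cheapest edge leaving the tree is Cairo—Tokyo (7); add Tokyo.
The 7th edge added is Cairo—Tokyo.

Cairo-Tokyo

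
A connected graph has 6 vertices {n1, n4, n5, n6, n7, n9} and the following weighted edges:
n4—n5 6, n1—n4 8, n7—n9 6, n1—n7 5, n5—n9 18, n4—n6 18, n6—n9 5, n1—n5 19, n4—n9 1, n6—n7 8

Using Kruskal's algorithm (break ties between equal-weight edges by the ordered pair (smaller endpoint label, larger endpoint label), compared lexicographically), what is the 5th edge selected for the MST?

n7-n9

Sort edges by weight, then run Kruskal:
n4—n9 (1): add — endpoints in different components.
n1—n7 (5): add — endpoints in different components.
n6—n9 (5): add — endpoints in different components.
n4—n5 (6): add — endpoints in different components.
n7—n9 (6): add — endpoints in different components.
The 5th edge added is n7—n9.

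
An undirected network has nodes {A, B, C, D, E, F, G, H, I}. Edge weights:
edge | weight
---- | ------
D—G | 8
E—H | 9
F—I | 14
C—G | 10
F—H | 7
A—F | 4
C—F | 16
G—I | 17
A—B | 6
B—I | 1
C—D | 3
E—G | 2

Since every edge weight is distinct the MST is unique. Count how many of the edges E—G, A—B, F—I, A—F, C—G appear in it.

Sort edges by weight, then run Kruskal:
B—I (1): add — endpoints in different components.
E—G (2): add — endpoints in different components.
C—D (3): add — endpoints in different components.
A—F (4): add — endpoints in different components.
A—B (6): add — endpoints in different components.
F—H (7): add — endpoints in different components.
D—G (8): add — endpoints in different components.
E—H (9): add — endpoints in different components.
MST edge set: {B—I, E—G, C—D, A—F, A—B, F—H, D—G, E—H}.
Of the listed edges, {E—G, A—B, A—F} are in the MST → 3.

3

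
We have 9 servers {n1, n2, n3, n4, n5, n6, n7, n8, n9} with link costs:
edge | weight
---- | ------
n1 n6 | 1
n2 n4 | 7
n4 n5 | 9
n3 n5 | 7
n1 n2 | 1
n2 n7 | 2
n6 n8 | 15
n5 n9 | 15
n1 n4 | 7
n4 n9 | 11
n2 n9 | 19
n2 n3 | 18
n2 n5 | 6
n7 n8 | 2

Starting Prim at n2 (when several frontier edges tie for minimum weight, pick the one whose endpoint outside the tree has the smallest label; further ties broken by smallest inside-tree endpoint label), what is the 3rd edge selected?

n2-n7

Prim's algorithm from n2:
Step 1: frontier [n1 n2 1, n2 n7 2, n2 n5 6, n2 n4 7, n2 n3 18, n2 n9 19] → take n1 n2 (1); add n1.
Step 2: frontier [n1 n6 1, n1 n4 7, n2 n7 2, n2 n5 6, n2 n4 7, n2 n3 18, n2 n9 19] → take n1 n6 (1); add n6.
Step 3: frontier [n1 n4 7, n2 n7 2, n2 n5 6, n2 n4 7, n2 n3 18, n2 n9 19, n6 n8 15] → take n2 n7 (2); add n7.
Step 4: frontier [n1 n4 7, n2 n5 6, n2 n4 7, n2 n3 18, n2 n9 19, n6 n8 15, n7 n8 2] → take n7 n8 (2); add n8.
Step 5: frontier [n1 n4 7, n2 n5 6, n2 n4 7, n2 n3 18, n2 n9 19] → take n2 n5 (6); add n5.
Step 6: frontier [n1 n4 7, n2 n4 7, n2 n3 18, n2 n9 19, n3 n5 7, n4 n5 9, n5 n9 15] → take n3 n5 (7); add n3.
Step 7: frontier [n1 n4 7, n2 n4 7, n2 n9 19, n4 n5 9, n5 n9 15] → take n1 n4 (7); add n4.
Step 8: frontier [n2 n9 19, n4 n9 11, n5 n9 15] → take n4 n9 (11); add n9.
The 3rd edge added is n2 n7.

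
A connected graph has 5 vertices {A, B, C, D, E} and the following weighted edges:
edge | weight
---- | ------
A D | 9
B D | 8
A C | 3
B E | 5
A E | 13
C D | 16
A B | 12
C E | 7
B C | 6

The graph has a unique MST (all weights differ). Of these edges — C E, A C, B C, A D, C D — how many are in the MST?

Kruskal's algorithm — process edges by increasing weight (ties by edge label):
A C (3): add — endpoints in different components.
B E (5): add — endpoints in different components.
B C (6): add — endpoints in different components.
C E (7): skip — C and E already connected.
B D (8): add — endpoints in different components.
MST edge set: {A C, B E, B C, B D}.
Of the listed edges, {A C, B C} are in the MST → 2.

2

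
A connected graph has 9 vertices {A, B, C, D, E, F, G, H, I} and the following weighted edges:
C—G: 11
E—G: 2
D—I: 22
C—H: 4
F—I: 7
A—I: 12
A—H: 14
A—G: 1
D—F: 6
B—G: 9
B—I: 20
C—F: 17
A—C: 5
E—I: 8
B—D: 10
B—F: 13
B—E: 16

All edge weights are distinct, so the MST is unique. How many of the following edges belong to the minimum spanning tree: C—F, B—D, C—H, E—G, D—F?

3

Kruskal's algorithm — process edges by increasing weight (ties by edge label):
A—G (1): add — endpoints in different components.
E—G (2): add — endpoints in different components.
C—H (4): add — endpoints in different components.
A—C (5): add — endpoints in different components.
D—F (6): add — endpoints in different components.
F—I (7): add — endpoints in different components.
E—I (8): add — endpoints in different components.
B—G (9): add — endpoints in different components.
MST edge set: {A—G, E—G, C—H, A—C, D—F, F—I, E—I, B—G}.
Of the listed edges, {C—H, E—G, D—F} are in the MST → 3.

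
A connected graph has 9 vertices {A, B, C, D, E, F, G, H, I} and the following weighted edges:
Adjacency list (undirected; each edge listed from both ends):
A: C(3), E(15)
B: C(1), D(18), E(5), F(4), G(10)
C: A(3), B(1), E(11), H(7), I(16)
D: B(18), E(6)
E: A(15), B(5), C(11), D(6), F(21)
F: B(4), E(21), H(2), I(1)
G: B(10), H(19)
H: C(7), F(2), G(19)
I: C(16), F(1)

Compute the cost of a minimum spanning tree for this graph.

32

Kruskal: consider edges lightest-first.
B-C (1): add — endpoints in different components.
F-I (1): add — endpoints in different components.
F-H (2): add — endpoints in different components.
A-C (3): add — endpoints in different components.
B-F (4): add — endpoints in different components.
B-E (5): add — endpoints in different components.
D-E (6): add — endpoints in different components.
C-H (7): skip — C and H already connected.
B-G (10): add — endpoints in different components.
MST edges: B-C, F-I, F-H, A-C, B-F, B-E, D-E, B-G; total weight 1+1+2+3+4+5+6+10 = 32.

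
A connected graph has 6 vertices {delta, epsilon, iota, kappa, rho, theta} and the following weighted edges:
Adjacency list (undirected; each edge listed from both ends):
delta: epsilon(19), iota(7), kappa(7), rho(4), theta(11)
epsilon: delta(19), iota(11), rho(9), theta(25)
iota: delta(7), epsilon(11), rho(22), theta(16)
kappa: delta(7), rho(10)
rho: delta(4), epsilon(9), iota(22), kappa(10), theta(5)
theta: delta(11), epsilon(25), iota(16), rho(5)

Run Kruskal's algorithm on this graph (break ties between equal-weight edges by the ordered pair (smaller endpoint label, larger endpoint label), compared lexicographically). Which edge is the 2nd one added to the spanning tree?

rho-theta

Sort edges by weight, then run Kruskal:
delta–rho (4): add. Components now {delta,rho} {kappa} {epsilon} {theta} {iota}
rho–theta (5): add. Components now {delta,rho,theta} {kappa} {epsilon} {iota}
delta–iota (7): add. Components now {delta,iota,rho,theta} {kappa} {epsilon}
delta–kappa (7): add. Components now {delta,iota,kappa,rho,theta} {epsilon}
epsilon–rho (9): add. Components now {delta,epsilon,iota,kappa,rho,theta}
The 2nd edge added is rho–theta.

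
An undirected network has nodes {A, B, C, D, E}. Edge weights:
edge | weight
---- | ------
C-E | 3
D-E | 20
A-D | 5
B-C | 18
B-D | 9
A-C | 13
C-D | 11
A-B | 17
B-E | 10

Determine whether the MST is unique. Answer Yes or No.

Kruskal: consider edges lightest-first.
C-E (3): add — endpoints in different components.
A-D (5): add — endpoints in different components.
B-D (9): add — endpoints in different components.
B-E (10): add — endpoints in different components.
Every non-tree edge has weight strictly greater than the heaviest edge on the tree path between its endpoints, so the MST is unique.

Yes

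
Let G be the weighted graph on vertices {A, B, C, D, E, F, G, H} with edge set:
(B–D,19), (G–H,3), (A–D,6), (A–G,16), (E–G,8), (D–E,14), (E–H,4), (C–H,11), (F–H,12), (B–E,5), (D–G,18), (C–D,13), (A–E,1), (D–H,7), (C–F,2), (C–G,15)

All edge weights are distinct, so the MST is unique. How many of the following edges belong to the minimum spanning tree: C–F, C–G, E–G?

1

Sort edges by weight, then run Kruskal:
A–E (1): add — endpoints in different components.
C–F (2): add — endpoints in different components.
G–H (3): add — endpoints in different components.
E–H (4): add — endpoints in different components.
B–E (5): add — endpoints in different components.
A–D (6): add — endpoints in different components.
D–H (7): skip — D and H already connected.
E–G (8): skip — E and G already connected.
C–H (11): add — endpoints in different components.
MST edge set: {A–E, C–F, G–H, E–H, B–E, A–D, C–H}.
Of the listed edges, {C–F} are in the MST → 1.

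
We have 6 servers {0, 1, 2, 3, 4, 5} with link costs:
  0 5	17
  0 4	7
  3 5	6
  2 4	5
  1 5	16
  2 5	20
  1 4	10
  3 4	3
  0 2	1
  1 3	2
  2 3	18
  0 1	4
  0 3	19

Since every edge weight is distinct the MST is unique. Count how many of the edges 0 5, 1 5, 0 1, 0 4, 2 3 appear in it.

Sort edges by weight, then run Kruskal:
0 2 (1): add — endpoints in different components.
1 3 (2): add — endpoints in different components.
3 4 (3): add — endpoints in different components.
0 1 (4): add — endpoints in different components.
2 4 (5): skip — 2 and 4 already connected.
3 5 (6): add — endpoints in different components.
MST edge set: {0 2, 1 3, 3 4, 0 1, 3 5}.
Of the listed edges, {0 1} are in the MST → 1.

1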